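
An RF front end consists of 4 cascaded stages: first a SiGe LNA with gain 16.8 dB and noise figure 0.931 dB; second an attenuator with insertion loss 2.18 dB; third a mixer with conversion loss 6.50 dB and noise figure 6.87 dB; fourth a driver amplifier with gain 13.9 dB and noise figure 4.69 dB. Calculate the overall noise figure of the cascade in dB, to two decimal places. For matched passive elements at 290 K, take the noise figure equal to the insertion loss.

2.27 dB

Convert to linear (a loss of L dB is a gain of −L dB): F_i = 10^(NF_i/10), G_i = 10^(G_i,dB/10)
  Stage 1: F_1 = 10^(0.931/10) = 1.239, G_1 = 10^(16.8/10) = 47.86
  Stage 2: F_2 = 10^(2.18/10) = 1.652, G_2 = 10^(−2.18/10) = 0.6053
  Stage 3: F_3 = 10^(6.87/10) = 4.864, G_3 = 10^(−6.50/10) = 0.2239
  Stage 4: F_4 = 10^(4.69/10) = 2.944, G_4 = 10^(13.9/10) = 24.55
Friis cascade:
  F = 1.239 + (1.652 − 1)/47.86 + (4.864 − 1)/28.97 + (2.944 − 1)/6.486 = 1.686
NF = 10 log₁₀(1.686) = 2.27 dB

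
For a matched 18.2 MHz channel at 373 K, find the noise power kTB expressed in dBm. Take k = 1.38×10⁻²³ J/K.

−100.3 dBm

P_n = kTB = 1.38×10⁻²³ × 373 × 1.82×10⁷ = 9.37×10⁻¹⁴ W
In dBm: 10 log₁₀(9.37×10⁻¹⁴ / 10⁻³) = −100.3 dBm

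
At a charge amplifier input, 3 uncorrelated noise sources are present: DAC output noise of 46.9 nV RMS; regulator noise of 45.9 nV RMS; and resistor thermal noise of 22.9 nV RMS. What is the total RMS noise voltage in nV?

69.5 nV

Uncorrelated sources add in power (mean-square): V_tot = √(ΣV_i²)
V_tot = √[(4.69×10⁻⁸)² + (4.59×10⁻⁸)² + (2.29×10⁻⁸)²] = 6.95×10⁻⁸ V = 69.5 nV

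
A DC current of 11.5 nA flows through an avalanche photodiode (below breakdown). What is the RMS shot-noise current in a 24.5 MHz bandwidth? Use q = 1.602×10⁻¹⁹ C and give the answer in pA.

300 pA

I_n = √(2qI·B)
2qI·B = 2 × 1.602×10⁻¹⁹ × 1.15×10⁻⁸ × 2.45×10⁷ = 9.03×10⁻²⁰ A²
I_n = √(9.03×10⁻²⁰) = 3.00×10⁻¹⁰ A = 300 pA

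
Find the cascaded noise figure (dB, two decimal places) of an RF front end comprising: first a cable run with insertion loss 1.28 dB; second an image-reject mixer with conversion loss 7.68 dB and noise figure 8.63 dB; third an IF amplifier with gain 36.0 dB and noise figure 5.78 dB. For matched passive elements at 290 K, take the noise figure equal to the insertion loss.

15.01 dB

Convert to linear (a loss of L dB is a gain of −L dB): F_i = 10^(NF_i/10), G_i = 10^(G_i,dB/10)
  Stage 1: F_1 = 10^(1.28/10) = 1.343, G_1 = 10^(−1.28/10) = 0.7447
  Stage 2: F_2 = 10^(8.63/10) = 7.295, G_2 = 10^(−7.68/10) = 0.1706
  Stage 3: F_3 = 10^(5.78/10) = 3.784, G_3 = 10^(36.0/10) = 3981
Friis cascade:
  F = 1.343 + (7.295 − 1)/0.7447 + (3.784 − 1)/0.1271 = 31.71
NF = 10 log₁₀(31.71) = 15.01 dB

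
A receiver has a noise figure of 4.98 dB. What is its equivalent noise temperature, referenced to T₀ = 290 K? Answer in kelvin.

F = 10^(4.98/10) = 3.14775
T_e = (F − 1)·T₀ = (3.14775 − 1) × 290 = 623 K

623 K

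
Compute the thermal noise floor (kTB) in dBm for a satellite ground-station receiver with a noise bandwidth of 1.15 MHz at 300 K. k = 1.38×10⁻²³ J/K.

P_n = kTB = 1.38×10⁻²³ × 300 × 1.15×10⁶ = 4.76×10⁻¹⁵ W
In dBm: 10 log₁₀(4.76×10⁻¹⁵ / 10⁻³) = −113.2 dBm

−113.2 dBm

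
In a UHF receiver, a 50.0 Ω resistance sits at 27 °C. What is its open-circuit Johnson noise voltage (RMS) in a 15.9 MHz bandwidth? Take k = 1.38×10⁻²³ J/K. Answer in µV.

3.63 µV

T = 27 °C + 273.15 = 300.15 K
V_n = √(4kTRB)
4kTRB = 4 × 1.38×10⁻²³ × 300.15 × 5.00×10¹ × 1.59×10⁷ = 1.32×10⁻¹¹ V²
V_n = √(1.32×10⁻¹¹) = 3.63×10⁻⁶ V = 3.63 µV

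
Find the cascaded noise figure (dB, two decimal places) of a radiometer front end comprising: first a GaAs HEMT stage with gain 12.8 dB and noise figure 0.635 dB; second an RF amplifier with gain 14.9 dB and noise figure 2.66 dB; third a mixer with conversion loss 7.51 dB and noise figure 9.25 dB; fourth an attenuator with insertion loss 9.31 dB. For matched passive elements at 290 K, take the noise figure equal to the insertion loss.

1.09 dB

Convert to linear (a loss of L dB is a gain of −L dB): F_i = 10^(NF_i/10), G_i = 10^(G_i,dB/10)
  Stage 1: F_1 = 10^(0.635/10) = 1.157, G_1 = 10^(12.8/10) = 19.05
  Stage 2: F_2 = 10^(2.66/10) = 1.845, G_2 = 10^(14.9/10) = 30.90
  Stage 3: F_3 = 10^(9.25/10) = 8.414, G_3 = 10^(−7.51/10) = 0.1774
  Stage 4: F_4 = 10^(9.31/10) = 8.531, G_4 = 10^(−9.31/10) = 0.1172
Friis cascade:
  F = 1.157 + (1.845 − 1)/19.05 + (8.414 − 1)/588.8 + (8.531 − 1)/104.5 = 1.286
NF = 10 log₁₀(1.286) = 1.09 dB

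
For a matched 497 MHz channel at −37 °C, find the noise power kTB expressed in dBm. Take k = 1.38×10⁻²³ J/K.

−87.9 dBm

T = −37 °C + 273.15 = 236.15 K
P_n = kTB = 1.38×10⁻²³ × 236.15 × 4.97×10⁸ = 1.62×10⁻¹² W
In dBm: 10 log₁₀(1.62×10⁻¹² / 10⁻³) = −87.9 dBm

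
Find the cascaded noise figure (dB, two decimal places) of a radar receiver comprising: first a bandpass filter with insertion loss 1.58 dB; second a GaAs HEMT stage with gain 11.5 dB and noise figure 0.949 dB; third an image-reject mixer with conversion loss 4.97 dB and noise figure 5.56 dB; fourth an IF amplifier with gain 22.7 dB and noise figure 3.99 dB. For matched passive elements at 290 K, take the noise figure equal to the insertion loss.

Convert to linear (a loss of L dB is a gain of −L dB): F_i = 10^(NF_i/10), G_i = 10^(G_i,dB/10)
  Stage 1: F_1 = 10^(1.58/10) = 1.439, G_1 = 10^(−1.58/10) = 0.6950
  Stage 2: F_2 = 10^(0.949/10) = 1.244, G_2 = 10^(11.5/10) = 14.13
  Stage 3: F_3 = 10^(5.56/10) = 3.597, G_3 = 10^(−4.97/10) = 0.3184
  Stage 4: F_4 = 10^(3.99/10) = 2.506, G_4 = 10^(22.7/10) = 186.2
Friis cascade:
  F = 1.439 + (1.244 − 1)/0.6950 + (3.597 − 1)/9.817 + (2.506 − 1)/3.126 = 2.537
NF = 10 log₁₀(2.537) = 4.04 dB

4.04 dB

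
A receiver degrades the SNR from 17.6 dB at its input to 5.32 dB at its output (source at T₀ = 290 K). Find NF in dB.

12.28 dB

NF (dB) = SNR_in(dB) − SNR_out(dB) when the source is at T₀
NF = 17.6 − 5.32 = 12.28 dB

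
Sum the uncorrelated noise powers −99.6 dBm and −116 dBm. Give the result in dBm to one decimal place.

Convert to linear, add, convert back:
P₁ = 1.10×10⁻¹³ W, P₂ = 2.51×10⁻¹⁵ W
P_tot = 1.12×10⁻¹³ W → 10 log₁₀(P_tot / 10⁻³) = −99.5 dBm

−99.5 dBm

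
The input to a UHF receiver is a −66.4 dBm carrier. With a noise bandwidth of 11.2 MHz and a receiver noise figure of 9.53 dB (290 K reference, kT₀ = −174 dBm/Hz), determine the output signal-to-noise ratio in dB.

Noise floor: N = −174 + 10 log₁₀(B) + NF
10 log₁₀(1.12×10⁷) = 70.49 dB
N = −174 + 70.49 + 9.53 = −93.98 dBm
SNR = P_sig − N = −66.4 − (−93.98) = 27.58 dB → 27.6 dB

27.6 dB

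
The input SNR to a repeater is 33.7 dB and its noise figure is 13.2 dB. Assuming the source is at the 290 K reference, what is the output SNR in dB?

By definition F = SNR_in/SNR_out, so in dB: SNR_out = SNR_in − NF
SNR_out = 33.7 − 13.2 = 20.5 dB

20.5 dB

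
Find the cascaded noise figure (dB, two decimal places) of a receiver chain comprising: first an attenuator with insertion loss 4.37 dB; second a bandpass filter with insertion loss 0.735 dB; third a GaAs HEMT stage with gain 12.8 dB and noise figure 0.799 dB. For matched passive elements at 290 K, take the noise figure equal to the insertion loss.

5.90 dB

Convert to linear (a loss of L dB is a gain of −L dB): F_i = 10^(NF_i/10), G_i = 10^(G_i,dB/10)
  Stage 1: F_1 = 10^(4.37/10) = 2.735, G_1 = 10^(−4.37/10) = 0.3656
  Stage 2: F_2 = 10^(0.735/10) = 1.184, G_2 = 10^(−0.735/10) = 0.8443
  Stage 3: F_3 = 10^(0.799/10) = 1.202, G_3 = 10^(12.8/10) = 19.05
Friis cascade:
  F = 2.735 + (1.184 − 1)/0.3656 + (1.202 − 1)/0.3087 = 3.894
NF = 10 log₁₀(3.894) = 5.90 dB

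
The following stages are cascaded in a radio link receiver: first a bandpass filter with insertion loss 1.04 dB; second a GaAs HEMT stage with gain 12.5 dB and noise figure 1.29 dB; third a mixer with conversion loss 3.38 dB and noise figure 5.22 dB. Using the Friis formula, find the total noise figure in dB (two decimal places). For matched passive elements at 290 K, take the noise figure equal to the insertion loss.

2.73 dB

Convert to linear (a loss of L dB is a gain of −L dB): F_i = 10^(NF_i/10), G_i = 10^(G_i,dB/10)
  Stage 1: F_1 = 10^(1.04/10) = 1.271, G_1 = 10^(−1.04/10) = 0.7870
  Stage 2: F_2 = 10^(1.29/10) = 1.346, G_2 = 10^(12.5/10) = 17.78
  Stage 3: F_3 = 10^(5.22/10) = 3.327, G_3 = 10^(−3.38/10) = 0.4592
Friis cascade:
  F = 1.271 + (1.346 − 1)/0.7870 + (3.327 − 1)/14.00 = 1.876
NF = 10 log₁₀(1.876) = 2.73 dB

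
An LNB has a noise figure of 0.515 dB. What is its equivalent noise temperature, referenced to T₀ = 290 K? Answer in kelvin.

F = 10^(0.515/10) = 1.1259
T_e = (F − 1)·T₀ = (1.1259 − 1) × 290 = 36.5 K

36.5 K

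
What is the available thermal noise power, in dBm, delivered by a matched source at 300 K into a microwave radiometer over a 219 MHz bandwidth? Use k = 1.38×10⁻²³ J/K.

P_n = kTB = 1.38×10⁻²³ × 300 × 2.19×10⁸ = 9.07×10⁻¹³ W
In dBm: 10 log₁₀(9.07×10⁻¹³ / 10⁻³) = −90.4 dBm

−90.4 dBm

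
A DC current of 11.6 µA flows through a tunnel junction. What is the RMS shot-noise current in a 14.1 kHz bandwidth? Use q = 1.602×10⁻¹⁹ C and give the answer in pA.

229 pA

I_n = √(2qI·B)
2qI·B = 2 × 1.602×10⁻¹⁹ × 1.16×10⁻⁵ × 1.41×10⁴ = 5.24×10⁻²⁰ A²
I_n = √(5.24×10⁻²⁰) = 2.29×10⁻¹⁰ A = 229 pA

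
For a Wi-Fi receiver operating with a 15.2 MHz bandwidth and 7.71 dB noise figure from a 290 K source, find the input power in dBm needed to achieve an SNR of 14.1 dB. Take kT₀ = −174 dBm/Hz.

−80.4 dBm

Sensitivity = −174 + 10 log₁₀(B) + NF + SNR_min
= −174 + 71.82 + 7.71 + 14.1
= −80.37 dBm → −80.4 dBm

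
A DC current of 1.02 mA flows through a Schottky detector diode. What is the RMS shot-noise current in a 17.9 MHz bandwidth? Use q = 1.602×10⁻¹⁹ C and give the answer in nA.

76.5 nA

I_n = √(2qI·B)
2qI·B = 2 × 1.602×10⁻¹⁹ × 1.02×10⁻³ × 1.79×10⁷ = 5.85×10⁻¹⁵ A²
I_n = √(5.85×10⁻¹⁵) = 7.65×10⁻⁸ A = 76.5 nA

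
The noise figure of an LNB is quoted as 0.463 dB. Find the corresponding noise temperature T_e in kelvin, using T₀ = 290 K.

32.6 K

F = 10^(0.463/10) = 1.1125
T_e = (F − 1)·T₀ = (1.1125 − 1) × 290 = 32.6 K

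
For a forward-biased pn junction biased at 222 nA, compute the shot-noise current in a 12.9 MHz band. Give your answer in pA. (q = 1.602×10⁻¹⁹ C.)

I_n = √(2qI·B)
2qI·B = 2 × 1.602×10⁻¹⁹ × 2.22×10⁻⁷ × 1.29×10⁷ = 9.18×10⁻¹⁹ A²
I_n = √(9.18×10⁻¹⁹) = 9.58×10⁻¹⁰ A = 958 pA

958 pA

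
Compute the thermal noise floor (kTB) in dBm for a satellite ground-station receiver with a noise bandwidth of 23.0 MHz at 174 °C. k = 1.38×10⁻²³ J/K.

−98.5 dBm

T = 174 °C + 273.15 = 447.15 K
P_n = kTB = 1.38×10⁻²³ × 447.15 × 2.30×10⁷ = 1.42×10⁻¹³ W
In dBm: 10 log₁₀(1.42×10⁻¹³ / 10⁻³) = −98.5 dBm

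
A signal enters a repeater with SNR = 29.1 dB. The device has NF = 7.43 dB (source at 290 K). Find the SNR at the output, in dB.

21.67 dB

By definition F = SNR_in/SNR_out, so in dB: SNR_out = SNR_in − NF
SNR_out = 29.1 − 7.43 = 21.67 dB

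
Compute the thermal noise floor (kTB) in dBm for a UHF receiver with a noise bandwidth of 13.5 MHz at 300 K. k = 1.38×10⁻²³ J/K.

P_n = kTB = 1.38×10⁻²³ × 300 × 1.35×10⁷ = 5.59×10⁻¹⁴ W
In dBm: 10 log₁₀(5.59×10⁻¹⁴ / 10⁻³) = −102.5 dBm

−102.5 dBm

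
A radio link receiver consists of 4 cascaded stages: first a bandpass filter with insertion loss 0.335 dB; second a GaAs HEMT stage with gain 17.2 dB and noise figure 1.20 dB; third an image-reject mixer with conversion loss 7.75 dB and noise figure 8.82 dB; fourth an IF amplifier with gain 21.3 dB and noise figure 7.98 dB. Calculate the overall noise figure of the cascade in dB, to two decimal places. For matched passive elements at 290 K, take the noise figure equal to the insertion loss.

Convert to linear (a loss of L dB is a gain of −L dB): F_i = 10^(NF_i/10), G_i = 10^(G_i,dB/10)
  Stage 1: F_1 = 10^(0.335/10) = 1.080, G_1 = 10^(−0.335/10) = 0.9258
  Stage 2: F_2 = 10^(1.20/10) = 1.318, G_2 = 10^(17.2/10) = 52.48
  Stage 3: F_3 = 10^(8.82/10) = 7.621, G_3 = 10^(−7.75/10) = 0.1679
  Stage 4: F_4 = 10^(7.98/10) = 6.281, G_4 = 10^(21.3/10) = 134.9
Friis cascade:
  F = 1.080 + (1.318 − 1)/0.9258 + (7.621 − 1)/48.58 + (6.281 − 1)/8.156 = 2.208
NF = 10 log₁₀(2.208) = 3.44 dB

3.44 dB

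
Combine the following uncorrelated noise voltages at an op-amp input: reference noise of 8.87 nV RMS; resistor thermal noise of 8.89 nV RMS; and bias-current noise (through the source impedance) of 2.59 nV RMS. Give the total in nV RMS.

Uncorrelated sources add in power (mean-square): V_tot = √(ΣV_i²)
V_tot = √[(8.87×10⁻⁹)² + (8.89×10⁻⁹)² + (2.59×10⁻⁹)²] = 1.28×10⁻⁸ V = 12.8 nV

12.8 nV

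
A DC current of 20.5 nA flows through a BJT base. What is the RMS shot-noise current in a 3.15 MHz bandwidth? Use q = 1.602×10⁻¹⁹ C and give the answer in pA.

144 pA

I_n = √(2qI·B)
2qI·B = 2 × 1.602×10⁻¹⁹ × 2.05×10⁻⁸ × 3.15×10⁶ = 2.07×10⁻²⁰ A²
I_n = √(2.07×10⁻²⁰) = 1.44×10⁻¹⁰ A = 144 pA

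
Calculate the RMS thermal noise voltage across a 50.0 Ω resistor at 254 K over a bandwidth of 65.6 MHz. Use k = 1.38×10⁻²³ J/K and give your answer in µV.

V_n = √(4kTRB)
4kTRB = 4 × 1.38×10⁻²³ × 254 × 5.00×10¹ × 6.56×10⁷ = 4.60×10⁻¹¹ V²
V_n = √(4.60×10⁻¹¹) = 6.78×10⁻⁶ V = 6.78 µV

6.78 µV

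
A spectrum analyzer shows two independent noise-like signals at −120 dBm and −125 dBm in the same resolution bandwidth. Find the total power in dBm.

Convert to linear, add, convert back:
P₁ = 1.00×10⁻¹⁵ W, P₂ = 3.16×10⁻¹⁶ W
P_tot = 1.32×10⁻¹⁵ W → 10 log₁₀(P_tot / 10⁻³) = −118.8 dBm

−118.8 dBm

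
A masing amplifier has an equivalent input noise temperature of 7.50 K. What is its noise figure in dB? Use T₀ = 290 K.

F = 1 + T_e/T₀ = 1 + 7.50/290 = 1.02586
NF = 10 log₁₀(1.02586) = 0.111 dB

0.111 dB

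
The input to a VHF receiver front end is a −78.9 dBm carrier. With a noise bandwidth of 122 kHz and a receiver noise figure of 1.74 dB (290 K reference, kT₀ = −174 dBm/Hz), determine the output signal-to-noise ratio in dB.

Noise floor: N = −174 + 10 log₁₀(B) + NF
10 log₁₀(1.22×10⁵) = 50.86 dB
N = −174 + 50.86 + 1.74 = −121.40 dBm
SNR = P_sig − N = −78.9 − (−121.40) = 42.50 dB → 42.5 dB

42.5 dB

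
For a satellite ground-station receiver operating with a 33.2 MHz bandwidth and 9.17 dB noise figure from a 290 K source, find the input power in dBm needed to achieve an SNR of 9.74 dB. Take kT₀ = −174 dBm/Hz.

−79.9 dBm

Sensitivity = −174 + 10 log₁₀(B) + NF + SNR_min
= −174 + 75.21 + 9.17 + 9.74
= −79.88 dBm → −79.9 dBm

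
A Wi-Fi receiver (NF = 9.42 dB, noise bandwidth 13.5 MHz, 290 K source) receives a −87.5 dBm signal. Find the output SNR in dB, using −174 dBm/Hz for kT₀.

Noise floor: N = −174 + 10 log₁₀(B) + NF
10 log₁₀(1.35×10⁷) = 71.3 dB
N = −174 + 71.3 + 9.42 = −93.28 dBm
SNR = P_sig − N = −87.5 − (−93.28) = 5.78 dB → 5.8 dB

5.8 dB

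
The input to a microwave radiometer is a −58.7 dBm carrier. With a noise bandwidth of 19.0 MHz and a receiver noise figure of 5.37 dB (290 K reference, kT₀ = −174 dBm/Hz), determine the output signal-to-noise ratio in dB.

Noise floor: N = −174 + 10 log₁₀(B) + NF
10 log₁₀(1.90×10⁷) = 72.79 dB
N = −174 + 72.79 + 5.37 = −95.84 dBm
SNR = P_sig − N = −58.7 − (−95.84) = 37.14 dB → 37.1 dB

37.1 dB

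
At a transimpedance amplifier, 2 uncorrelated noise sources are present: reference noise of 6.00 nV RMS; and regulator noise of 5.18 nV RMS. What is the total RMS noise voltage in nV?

7.93 nV

Uncorrelated sources add in power (mean-square): V_tot = √(ΣV_i²)
V_tot = √[(6.00×10⁻⁹)² + (5.18×10⁻⁹)²] = 7.93×10⁻⁹ V = 7.93 nV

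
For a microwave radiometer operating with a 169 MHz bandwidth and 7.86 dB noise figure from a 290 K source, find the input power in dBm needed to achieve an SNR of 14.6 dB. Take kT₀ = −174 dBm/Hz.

Sensitivity = −174 + 10 log₁₀(B) + NF + SNR_min
= −174 + 82.28 + 7.86 + 14.6
= −69.26 dBm → −69.3 dBm

−69.3 dBm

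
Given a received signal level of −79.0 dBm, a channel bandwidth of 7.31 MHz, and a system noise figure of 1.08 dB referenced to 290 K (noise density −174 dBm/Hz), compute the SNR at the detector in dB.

25.3 dB

Noise floor: N = −174 + 10 log₁₀(B) + NF
10 log₁₀(7.31×10⁶) = 68.64 dB
N = −174 + 68.64 + 1.08 = −104.28 dBm
SNR = P_sig − N = −79.0 − (−104.28) = 25.28 dB → 25.3 dB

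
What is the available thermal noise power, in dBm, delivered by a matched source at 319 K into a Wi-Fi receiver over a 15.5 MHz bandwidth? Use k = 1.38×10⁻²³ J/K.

−101.7 dBm

P_n = kTB = 1.38×10⁻²³ × 319 × 1.55×10⁷ = 6.82×10⁻¹⁴ W
In dBm: 10 log₁₀(6.82×10⁻¹⁴ / 10⁻³) = −101.7 dBm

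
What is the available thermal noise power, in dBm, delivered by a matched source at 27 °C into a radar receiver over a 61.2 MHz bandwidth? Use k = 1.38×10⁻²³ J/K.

T = 27 °C + 273.15 = 300.15 K
P_n = kTB = 1.38×10⁻²³ × 300.15 × 6.12×10⁷ = 2.53×10⁻¹³ W
In dBm: 10 log₁₀(2.53×10⁻¹³ / 10⁻³) = −96.0 dBm

−96.0 dBm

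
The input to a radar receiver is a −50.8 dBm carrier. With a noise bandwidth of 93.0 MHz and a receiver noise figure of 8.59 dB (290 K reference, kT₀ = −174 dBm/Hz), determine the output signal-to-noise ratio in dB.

34.9 dB

Noise floor: N = −174 + 10 log₁₀(B) + NF
10 log₁₀(9.30×10⁷) = 79.68 dB
N = −174 + 79.68 + 8.59 = −85.73 dBm
SNR = P_sig − N = −50.8 − (−85.73) = 34.93 dB → 34.9 dB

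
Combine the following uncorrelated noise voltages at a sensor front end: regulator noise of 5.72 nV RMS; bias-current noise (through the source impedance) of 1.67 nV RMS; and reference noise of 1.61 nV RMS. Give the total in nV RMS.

Uncorrelated sources add in power (mean-square): V_tot = √(ΣV_i²)
V_tot = √[(5.72×10⁻⁹)² + (1.67×10⁻⁹)² + (1.61×10⁻⁹)²] = 6.17×10⁻⁹ V = 6.17 nV

6.17 nV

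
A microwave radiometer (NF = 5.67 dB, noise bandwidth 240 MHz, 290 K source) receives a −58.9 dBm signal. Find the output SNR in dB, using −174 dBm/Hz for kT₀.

25.6 dB

Noise floor: N = −174 + 10 log₁₀(B) + NF
10 log₁₀(2.40×10⁸) = 83.8 dB
N = −174 + 83.8 + 5.67 = −84.53 dBm
SNR = P_sig − N = −58.9 − (−84.53) = 25.63 dB → 25.6 dB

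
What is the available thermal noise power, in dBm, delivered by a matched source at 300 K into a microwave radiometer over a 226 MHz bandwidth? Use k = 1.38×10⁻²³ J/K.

−90.3 dBm

P_n = kTB = 1.38×10⁻²³ × 300 × 2.26×10⁸ = 9.36×10⁻¹³ W
In dBm: 10 log₁₀(9.36×10⁻¹³ / 10⁻³) = −90.3 dBm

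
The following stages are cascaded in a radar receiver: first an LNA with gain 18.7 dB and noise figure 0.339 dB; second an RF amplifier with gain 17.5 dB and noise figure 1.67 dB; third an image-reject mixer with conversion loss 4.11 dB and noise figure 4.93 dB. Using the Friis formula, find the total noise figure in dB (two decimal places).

Convert to linear (a loss of L dB is a gain of −L dB): F_i = 10^(NF_i/10), G_i = 10^(G_i,dB/10)
  Stage 1: F_1 = 10^(0.339/10) = 1.081, G_1 = 10^(18.7/10) = 74.13
  Stage 2: F_2 = 10^(1.67/10) = 1.469, G_2 = 10^(17.5/10) = 56.23
  Stage 3: F_3 = 10^(4.93/10) = 3.112, G_3 = 10^(−4.11/10) = 0.3882
Friis cascade:
  F = 1.081 + (1.469 − 1)/74.13 + (3.112 − 1)/4169 = 1.088
NF = 10 log₁₀(1.088) = 0.37 dB

0.37 dB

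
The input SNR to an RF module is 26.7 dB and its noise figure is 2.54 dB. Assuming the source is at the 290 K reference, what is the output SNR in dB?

24.16 dB

By definition F = SNR_in/SNR_out, so in dB: SNR_out = SNR_in − NF
SNR_out = 26.7 − 2.54 = 24.16 dB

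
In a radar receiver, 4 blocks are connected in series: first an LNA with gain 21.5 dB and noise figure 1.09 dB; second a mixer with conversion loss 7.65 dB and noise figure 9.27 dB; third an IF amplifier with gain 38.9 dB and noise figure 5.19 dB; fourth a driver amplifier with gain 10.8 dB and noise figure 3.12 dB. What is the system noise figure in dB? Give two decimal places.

Convert to linear (a loss of L dB is a gain of −L dB): F_i = 10^(NF_i/10), G_i = 10^(G_i,dB/10)
  Stage 1: F_1 = 10^(1.09/10) = 1.285, G_1 = 10^(21.5/10) = 141.3
  Stage 2: F_2 = 10^(9.27/10) = 8.453, G_2 = 10^(−7.65/10) = 0.1718
  Stage 3: F_3 = 10^(5.19/10) = 3.304, G_3 = 10^(38.9/10) = 7762
  Stage 4: F_4 = 10^(3.12/10) = 2.051, G_4 = 10^(10.8/10) = 12.02
Friis cascade:
  F = 1.285 + (8.453 − 1)/141.3 + (3.304 − 1)/24.27 + (2.051 − 1)/1.884×10⁵ = 1.433
NF = 10 log₁₀(1.433) = 1.56 dB

1.56 dB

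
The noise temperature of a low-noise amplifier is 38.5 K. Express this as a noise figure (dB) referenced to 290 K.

F = 1 + T_e/T₀ = 1 + 38.5/290 = 1.13276
NF = 10 log₁₀(1.13276) = 0.541 dB

0.541 dB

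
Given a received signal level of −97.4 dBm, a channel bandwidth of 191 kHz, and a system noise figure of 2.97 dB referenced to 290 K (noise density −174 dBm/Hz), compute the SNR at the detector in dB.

Noise floor: N = −174 + 10 log₁₀(B) + NF
10 log₁₀(1.91×10⁵) = 52.81 dB
N = −174 + 52.81 + 2.97 = −118.22 dBm
SNR = P_sig − N = −97.4 − (−118.22) = 20.82 dB → 20.8 dB

20.8 dB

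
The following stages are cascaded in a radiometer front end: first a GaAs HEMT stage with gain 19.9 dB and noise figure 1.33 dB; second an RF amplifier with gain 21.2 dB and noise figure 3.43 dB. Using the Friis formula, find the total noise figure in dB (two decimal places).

1.37 dB

Convert to linear (a loss of L dB is a gain of −L dB): F_i = 10^(NF_i/10), G_i = 10^(G_i,dB/10)
  Stage 1: F_1 = 10^(1.33/10) = 1.358, G_1 = 10^(19.9/10) = 97.72
  Stage 2: F_2 = 10^(3.43/10) = 2.203, G_2 = 10^(21.2/10) = 131.8
Friis cascade:
  F = 1.358 + (2.203 − 1)/97.72 = 1.371
NF = 10 log₁₀(1.371) = 1.37 dB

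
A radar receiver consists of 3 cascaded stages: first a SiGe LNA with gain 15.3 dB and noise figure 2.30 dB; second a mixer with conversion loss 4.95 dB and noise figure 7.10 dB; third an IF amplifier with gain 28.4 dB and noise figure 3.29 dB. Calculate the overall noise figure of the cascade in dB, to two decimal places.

Convert to linear (a loss of L dB is a gain of −L dB): F_i = 10^(NF_i/10), G_i = 10^(G_i,dB/10)
  Stage 1: F_1 = 10^(2.30/10) = 1.698, G_1 = 10^(15.3/10) = 33.88
  Stage 2: F_2 = 10^(7.10/10) = 5.129, G_2 = 10^(−4.95/10) = 0.3199
  Stage 3: F_3 = 10^(3.29/10) = 2.133, G_3 = 10^(28.4/10) = 691.8
Friis cascade:
  F = 1.698 + (5.129 − 1)/33.88 + (2.133 − 1)/10.84 = 1.925
NF = 10 log₁₀(1.925) = 2.84 dB

2.84 dB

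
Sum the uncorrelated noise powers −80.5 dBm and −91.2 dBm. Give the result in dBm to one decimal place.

Convert to linear, add, convert back:
P₁ = 8.91×10⁻¹² W, P₂ = 7.59×10⁻¹³ W
P_tot = 9.67×10⁻¹² W → 10 log₁₀(P_tot / 10⁻³) = −80.1 dBm

−80.1 dBm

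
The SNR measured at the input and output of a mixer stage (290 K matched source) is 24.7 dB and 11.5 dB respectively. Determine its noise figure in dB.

13.2 dB

NF (dB) = SNR_in(dB) − SNR_out(dB) when the source is at T₀
NF = 24.7 − 11.5 = 13.2 dB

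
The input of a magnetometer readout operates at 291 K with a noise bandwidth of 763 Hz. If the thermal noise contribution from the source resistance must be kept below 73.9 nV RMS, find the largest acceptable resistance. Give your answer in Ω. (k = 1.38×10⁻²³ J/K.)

Johnson–Nyquist: V_n = √(4kTRB) ⇒ R = V_n² / (4kTB)
4kTB = 4 × 1.38×10⁻²³ × 291 × 7.63×10² = 1.23×10⁻¹⁷
R = (7.39×10⁻⁸)² / 1.23×10⁻¹⁷ = 4.46×10² Ω = 446 Ω

446 Ω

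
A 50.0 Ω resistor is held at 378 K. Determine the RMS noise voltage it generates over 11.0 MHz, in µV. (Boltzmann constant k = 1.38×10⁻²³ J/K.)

V_n = √(4kTRB)
4kTRB = 4 × 1.38×10⁻²³ × 378 × 5.00×10¹ × 1.10×10⁷ = 1.15×10⁻¹¹ V²
V_n = √(1.15×10⁻¹¹) = 3.39×10⁻⁶ V = 3.39 µV

3.39 µV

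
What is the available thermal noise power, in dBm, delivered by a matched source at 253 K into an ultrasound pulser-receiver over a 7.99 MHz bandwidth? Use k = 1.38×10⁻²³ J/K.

−105.5 dBm

P_n = kTB = 1.38×10⁻²³ × 253 × 7.99×10⁶ = 2.79×10⁻¹⁴ W
In dBm: 10 log₁₀(2.79×10⁻¹⁴ / 10⁻³) = −105.5 dBm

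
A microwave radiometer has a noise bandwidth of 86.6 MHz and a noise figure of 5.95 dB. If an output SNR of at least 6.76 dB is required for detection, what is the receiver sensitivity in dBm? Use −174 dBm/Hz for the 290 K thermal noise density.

−81.9 dBm

Sensitivity = −174 + 10 log₁₀(B) + NF + SNR_min
= −174 + 79.38 + 5.95 + 6.76
= −81.91 dBm → −81.9 dBm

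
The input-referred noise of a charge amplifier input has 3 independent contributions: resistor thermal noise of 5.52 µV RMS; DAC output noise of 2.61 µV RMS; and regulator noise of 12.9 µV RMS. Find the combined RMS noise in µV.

Uncorrelated sources add in power (mean-square): V_tot = √(ΣV_i²)
V_tot = √[(5.52×10⁻⁶)² + (2.61×10⁻⁶)² + (1.29×10⁻⁵)²] = 1.43×10⁻⁵ V = 14.3 µV

14.3 µV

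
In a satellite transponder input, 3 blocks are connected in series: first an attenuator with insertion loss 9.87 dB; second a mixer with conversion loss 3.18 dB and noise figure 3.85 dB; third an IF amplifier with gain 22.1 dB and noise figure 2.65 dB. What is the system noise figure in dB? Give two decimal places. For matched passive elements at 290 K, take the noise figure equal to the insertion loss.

Convert to linear (a loss of L dB is a gain of −L dB): F_i = 10^(NF_i/10), G_i = 10^(G_i,dB/10)
  Stage 1: F_1 = 10^(9.87/10) = 9.705, G_1 = 10^(−9.87/10) = 0.1030
  Stage 2: F_2 = 10^(3.85/10) = 2.427, G_2 = 10^(−3.18/10) = 0.4808
  Stage 3: F_3 = 10^(2.65/10) = 1.841, G_3 = 10^(22.1/10) = 162.2
Friis cascade:
  F = 9.705 + (2.427 − 1)/0.1030 + (1.841 − 1)/0.04955 = 40.52
NF = 10 log₁₀(40.52) = 16.08 dB

16.08 dB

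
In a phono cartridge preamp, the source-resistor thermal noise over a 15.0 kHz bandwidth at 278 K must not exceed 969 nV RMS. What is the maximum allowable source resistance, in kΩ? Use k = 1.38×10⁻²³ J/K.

Johnson–Nyquist: V_n = √(4kTRB) ⇒ R = V_n² / (4kTB)
4kTB = 4 × 1.38×10⁻²³ × 278 × 1.50×10⁴ = 2.30×10⁻¹⁶
R = (9.69×10⁻⁷)² / 2.30×10⁻¹⁶ = 4.08×10³ Ω = 4.08 kΩ

4.08 kΩ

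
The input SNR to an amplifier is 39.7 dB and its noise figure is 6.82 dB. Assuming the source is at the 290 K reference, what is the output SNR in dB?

32.88 dB

By definition F = SNR_in/SNR_out, so in dB: SNR_out = SNR_in − NF
SNR_out = 39.7 − 6.82 = 32.88 dB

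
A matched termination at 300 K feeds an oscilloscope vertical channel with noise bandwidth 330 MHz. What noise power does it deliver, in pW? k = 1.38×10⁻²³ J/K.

1.37 pW

P_n = kTB = 1.38×10⁻²³ × 300 × 3.30×10⁸ = 1.37×10⁻¹² W = 1.37 pW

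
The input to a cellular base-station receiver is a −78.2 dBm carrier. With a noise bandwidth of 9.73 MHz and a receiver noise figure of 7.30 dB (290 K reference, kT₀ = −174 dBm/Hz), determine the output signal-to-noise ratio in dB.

Noise floor: N = −174 + 10 log₁₀(B) + NF
10 log₁₀(9.73×10⁶) = 69.88 dB
N = −174 + 69.88 + 7.30 = −96.82 dBm
SNR = P_sig − N = −78.2 − (−96.82) = 18.62 dB → 18.6 dB

18.6 dB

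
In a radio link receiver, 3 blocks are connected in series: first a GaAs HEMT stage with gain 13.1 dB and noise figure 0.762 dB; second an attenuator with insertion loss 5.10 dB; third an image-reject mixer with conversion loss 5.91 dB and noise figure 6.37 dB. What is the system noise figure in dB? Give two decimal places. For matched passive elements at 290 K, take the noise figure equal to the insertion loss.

2.62 dB

Convert to linear (a loss of L dB is a gain of −L dB): F_i = 10^(NF_i/10), G_i = 10^(G_i,dB/10)
  Stage 1: F_1 = 10^(0.762/10) = 1.192, G_1 = 10^(13.1/10) = 20.42
  Stage 2: F_2 = 10^(5.10/10) = 3.236, G_2 = 10^(−5.10/10) = 0.3090
  Stage 3: F_3 = 10^(6.37/10) = 4.335, G_3 = 10^(−5.91/10) = 0.2564
Friis cascade:
  F = 1.192 + (3.236 − 1)/20.42 + (4.335 − 1)/6.310 = 1.830
NF = 10 log₁₀(1.830) = 2.62 dB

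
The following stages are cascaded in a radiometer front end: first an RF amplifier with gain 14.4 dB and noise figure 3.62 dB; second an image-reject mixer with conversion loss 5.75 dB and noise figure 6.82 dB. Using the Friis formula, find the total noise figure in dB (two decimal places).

Convert to linear (a loss of L dB is a gain of −L dB): F_i = 10^(NF_i/10), G_i = 10^(G_i,dB/10)
  Stage 1: F_1 = 10^(3.62/10) = 2.301, G_1 = 10^(14.4/10) = 27.54
  Stage 2: F_2 = 10^(6.82/10) = 4.808, G_2 = 10^(−5.75/10) = 0.2661
Friis cascade:
  F = 2.301 + (4.808 − 1)/27.54 = 2.440
NF = 10 log₁₀(2.440) = 3.87 dB

3.87 dB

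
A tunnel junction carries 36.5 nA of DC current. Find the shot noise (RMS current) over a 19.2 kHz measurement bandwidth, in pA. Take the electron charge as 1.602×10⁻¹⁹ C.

15.0 pA

I_n = √(2qI·B)
2qI·B = 2 × 1.602×10⁻¹⁹ × 3.65×10⁻⁸ × 1.92×10⁴ = 2.25×10⁻²² A²
I_n = √(2.25×10⁻²²) = 1.50×10⁻¹¹ A = 15.0 pA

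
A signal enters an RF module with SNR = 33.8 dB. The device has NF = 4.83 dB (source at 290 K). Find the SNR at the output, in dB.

28.97 dB

By definition F = SNR_in/SNR_out, so in dB: SNR_out = SNR_in − NF
SNR_out = 33.8 − 4.83 = 28.97 dB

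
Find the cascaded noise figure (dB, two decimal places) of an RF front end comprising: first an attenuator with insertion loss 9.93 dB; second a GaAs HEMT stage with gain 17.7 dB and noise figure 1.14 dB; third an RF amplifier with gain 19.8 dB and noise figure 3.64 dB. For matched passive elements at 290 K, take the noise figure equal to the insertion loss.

Convert to linear (a loss of L dB is a gain of −L dB): F_i = 10^(NF_i/10), G_i = 10^(G_i,dB/10)
  Stage 1: F_1 = 10^(9.93/10) = 9.840, G_1 = 10^(−9.93/10) = 0.1016
  Stage 2: F_2 = 10^(1.14/10) = 1.300, G_2 = 10^(17.7/10) = 58.88
  Stage 3: F_3 = 10^(3.64/10) = 2.312, G_3 = 10^(19.8/10) = 95.50
Friis cascade:
  F = 9.840 + (1.300 − 1)/0.1016 + (2.312 − 1)/5.984 = 13.01
NF = 10 log₁₀(13.01) = 11.14 dB

11.14 dB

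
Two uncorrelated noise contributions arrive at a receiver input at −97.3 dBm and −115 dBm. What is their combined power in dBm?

−97.2 dBm

Convert to linear, add, convert back:
P₁ = 1.86×10⁻¹³ W, P₂ = 3.16×10⁻¹⁵ W
P_tot = 1.89×10⁻¹³ W → 10 log₁₀(P_tot / 10⁻³) = −97.2 dBm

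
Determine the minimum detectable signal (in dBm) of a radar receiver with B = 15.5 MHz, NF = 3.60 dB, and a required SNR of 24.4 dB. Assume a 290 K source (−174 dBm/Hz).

−74.1 dBm

Sensitivity = −174 + 10 log₁₀(B) + NF + SNR_min
= −174 + 71.9 + 3.60 + 24.4
= −74.10 dBm → −74.1 dBm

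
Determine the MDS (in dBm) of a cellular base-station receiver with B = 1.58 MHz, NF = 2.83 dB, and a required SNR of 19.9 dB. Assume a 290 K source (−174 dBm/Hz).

Sensitivity = −174 + 10 log₁₀(B) + NF + SNR_min
= −174 + 61.99 + 2.83 + 19.9
= −89.28 dBm → −89.3 dBm

−89.3 dBm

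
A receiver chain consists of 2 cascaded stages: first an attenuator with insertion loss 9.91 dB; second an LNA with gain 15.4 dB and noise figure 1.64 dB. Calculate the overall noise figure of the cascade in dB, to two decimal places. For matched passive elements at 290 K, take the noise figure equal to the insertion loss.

11.55 dB

Convert to linear (a loss of L dB is a gain of −L dB): F_i = 10^(NF_i/10), G_i = 10^(G_i,dB/10)
  Stage 1: F_1 = 10^(9.91/10) = 9.795, G_1 = 10^(−9.91/10) = 0.1021
  Stage 2: F_2 = 10^(1.64/10) = 1.459, G_2 = 10^(15.4/10) = 34.67
Friis cascade:
  F = 9.795 + (1.459 − 1)/0.1021 = 14.29
NF = 10 log₁₀(14.29) = 11.55 dB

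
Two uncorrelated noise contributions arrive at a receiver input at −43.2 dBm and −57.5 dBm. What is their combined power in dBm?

Convert to linear, add, convert back:
P₁ = 4.79×10⁻⁸ W, P₂ = 1.78×10⁻⁹ W
P_tot = 4.96×10⁻⁸ W → 10 log₁₀(P_tot / 10⁻³) = −43.0 dBm

−43.0 dBm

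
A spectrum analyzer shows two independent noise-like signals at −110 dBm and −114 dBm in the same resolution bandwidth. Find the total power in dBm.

−108.5 dBm

Convert to linear, add, convert back:
P₁ = 1.00×10⁻¹⁴ W, P₂ = 3.98×10⁻¹⁵ W
P_tot = 1.40×10⁻¹⁴ W → 10 log₁₀(P_tot / 10⁻³) = −108.5 dBm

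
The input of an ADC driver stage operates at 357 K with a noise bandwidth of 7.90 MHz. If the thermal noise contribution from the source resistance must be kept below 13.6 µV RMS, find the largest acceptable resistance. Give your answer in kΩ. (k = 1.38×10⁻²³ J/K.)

Johnson–Nyquist: V_n = √(4kTRB) ⇒ R = V_n² / (4kTB)
4kTB = 4 × 1.38×10⁻²³ × 357 × 7.90×10⁶ = 1.56×10⁻¹³
R = (1.36×10⁻⁵)² / 1.56×10⁻¹³ = 1.19×10³ Ω = 1.19 kΩ

1.19 kΩ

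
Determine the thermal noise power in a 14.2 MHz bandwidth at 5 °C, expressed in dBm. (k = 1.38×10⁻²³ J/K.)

T = 5 °C + 273.15 = 278.15 K
P_n = kTB = 1.38×10⁻²³ × 278.15 × 1.42×10⁷ = 5.45×10⁻¹⁴ W
In dBm: 10 log₁₀(5.45×10⁻¹⁴ / 10⁻³) = −102.6 dBm

−102.6 dBm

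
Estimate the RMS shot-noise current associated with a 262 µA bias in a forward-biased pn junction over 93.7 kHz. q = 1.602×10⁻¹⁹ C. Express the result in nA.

I_n = √(2qI·B)
2qI·B = 2 × 1.602×10⁻¹⁹ × 2.62×10⁻⁴ × 9.37×10⁴ = 7.87×10⁻¹⁸ A²
I_n = √(7.87×10⁻¹⁸) = 2.80×10⁻⁹ A = 2.80 nA

2.80 nA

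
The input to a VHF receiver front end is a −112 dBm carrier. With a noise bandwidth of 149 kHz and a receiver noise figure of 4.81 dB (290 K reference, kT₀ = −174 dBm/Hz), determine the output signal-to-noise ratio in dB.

5.5 dB

Noise floor: N = −174 + 10 log₁₀(B) + NF
10 log₁₀(1.49×10⁵) = 51.73 dB
N = −174 + 51.73 + 4.81 = −117.46 dBm
SNR = P_sig − N = −112 − (−117.46) = 5.46 dB → 5.5 dB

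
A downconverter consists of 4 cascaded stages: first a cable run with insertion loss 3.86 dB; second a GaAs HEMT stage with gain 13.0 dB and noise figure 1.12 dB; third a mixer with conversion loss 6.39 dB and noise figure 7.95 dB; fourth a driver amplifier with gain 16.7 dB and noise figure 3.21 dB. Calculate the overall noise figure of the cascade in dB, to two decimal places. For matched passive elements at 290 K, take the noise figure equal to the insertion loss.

Convert to linear (a loss of L dB is a gain of −L dB): F_i = 10^(NF_i/10), G_i = 10^(G_i,dB/10)
  Stage 1: F_1 = 10^(3.86/10) = 2.432, G_1 = 10^(−3.86/10) = 0.4111
  Stage 2: F_2 = 10^(1.12/10) = 1.294, G_2 = 10^(13.0/10) = 19.95
  Stage 3: F_3 = 10^(7.95/10) = 6.237, G_3 = 10^(−6.39/10) = 0.2296
  Stage 4: F_4 = 10^(3.21/10) = 2.094, G_4 = 10^(16.7/10) = 46.77
Friis cascade:
  F = 2.432 + (1.294 − 1)/0.4111 + (6.237 − 1)/8.204 + (2.094 − 1)/1.884 = 4.367
NF = 10 log₁₀(4.367) = 6.40 dB

6.40 dB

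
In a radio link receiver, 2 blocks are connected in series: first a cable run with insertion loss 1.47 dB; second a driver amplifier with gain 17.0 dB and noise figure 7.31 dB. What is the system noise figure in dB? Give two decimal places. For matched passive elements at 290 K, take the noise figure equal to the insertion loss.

Convert to linear (a loss of L dB is a gain of −L dB): F_i = 10^(NF_i/10), G_i = 10^(G_i,dB/10)
  Stage 1: F_1 = 10^(1.47/10) = 1.403, G_1 = 10^(−1.47/10) = 0.7129
  Stage 2: F_2 = 10^(7.31/10) = 5.383, G_2 = 10^(17.0/10) = 50.12
Friis cascade:
  F = 1.403 + (5.383 − 1)/0.7129 = 7.551
NF = 10 log₁₀(7.551) = 8.78 dB

8.78 dB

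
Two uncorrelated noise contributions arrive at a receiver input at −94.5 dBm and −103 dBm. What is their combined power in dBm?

Convert to linear, add, convert back:
P₁ = 3.55×10⁻¹³ W, P₂ = 5.01×10⁻¹⁴ W
P_tot = 4.05×10⁻¹³ W → 10 log₁₀(P_tot / 10⁻³) = −93.9 dBm

−93.9 dBm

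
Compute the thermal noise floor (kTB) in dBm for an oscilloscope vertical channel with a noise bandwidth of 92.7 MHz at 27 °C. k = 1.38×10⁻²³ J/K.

−94.2 dBm

T = 27 °C + 273.15 = 300.15 K
P_n = kTB = 1.38×10⁻²³ × 300.15 × 9.27×10⁷ = 3.84×10⁻¹³ W
In dBm: 10 log₁₀(3.84×10⁻¹³ / 10⁻³) = −94.2 dBm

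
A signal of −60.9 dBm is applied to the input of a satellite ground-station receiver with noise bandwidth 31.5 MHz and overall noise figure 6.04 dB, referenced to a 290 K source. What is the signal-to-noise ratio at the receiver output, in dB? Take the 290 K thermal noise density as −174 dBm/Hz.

32.1 dB

Noise floor: N = −174 + 10 log₁₀(B) + NF
10 log₁₀(3.15×10⁷) = 74.98 dB
N = −174 + 74.98 + 6.04 = −92.98 dBm
SNR = P_sig − N = −60.9 − (−92.98) = 32.08 dB → 32.1 dB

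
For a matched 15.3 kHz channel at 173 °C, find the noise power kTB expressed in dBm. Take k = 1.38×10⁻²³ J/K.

T = 173 °C + 273.15 = 446.15 K
P_n = kTB = 1.38×10⁻²³ × 446.15 × 1.53×10⁴ = 9.42×10⁻¹⁷ W
In dBm: 10 log₁₀(9.42×10⁻¹⁷ / 10⁻³) = −130.3 dBm

−130.3 dBm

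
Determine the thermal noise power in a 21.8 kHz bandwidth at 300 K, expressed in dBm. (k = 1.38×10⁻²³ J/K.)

−130.4 dBm

P_n = kTB = 1.38×10⁻²³ × 300 × 2.18×10⁴ = 9.03×10⁻¹⁷ W
In dBm: 10 log₁₀(9.03×10⁻¹⁷ / 10⁻³) = −130.4 dBm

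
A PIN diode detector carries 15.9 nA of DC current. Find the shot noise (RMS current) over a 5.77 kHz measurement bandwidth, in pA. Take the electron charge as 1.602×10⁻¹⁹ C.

5.42 pA

I_n = √(2qI·B)
2qI·B = 2 × 1.602×10⁻¹⁹ × 1.59×10⁻⁸ × 5.77×10³ = 2.94×10⁻²³ A²
I_n = √(2.94×10⁻²³) = 5.42×10⁻¹² A = 5.42 pA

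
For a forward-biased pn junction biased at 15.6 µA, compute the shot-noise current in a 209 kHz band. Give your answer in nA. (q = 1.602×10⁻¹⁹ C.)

1.02 nA

I_n = √(2qI·B)
2qI·B = 2 × 1.602×10⁻¹⁹ × 1.56×10⁻⁵ × 2.09×10⁵ = 1.04×10⁻¹⁸ A²
I_n = √(1.04×10⁻¹⁸) = 1.02×10⁻⁹ A = 1.02 nA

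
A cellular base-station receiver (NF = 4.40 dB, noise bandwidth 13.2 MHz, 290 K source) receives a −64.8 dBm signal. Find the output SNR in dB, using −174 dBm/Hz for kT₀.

33.6 dB

Noise floor: N = −174 + 10 log₁₀(B) + NF
10 log₁₀(1.32×10⁷) = 71.21 dB
N = −174 + 71.21 + 4.40 = −98.39 dBm
SNR = P_sig − N = −64.8 − (−98.39) = 33.59 dB → 33.6 dB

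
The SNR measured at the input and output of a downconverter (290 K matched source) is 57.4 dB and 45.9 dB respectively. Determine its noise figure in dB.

NF (dB) = SNR_in(dB) − SNR_out(dB) when the source is at T₀
NF = 57.4 − 45.9 = 11.5 dB

11.5 dB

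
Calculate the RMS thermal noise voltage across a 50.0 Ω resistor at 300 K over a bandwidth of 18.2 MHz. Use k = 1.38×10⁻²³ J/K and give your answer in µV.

3.88 µV

V_n = √(4kTRB)
4kTRB = 4 × 1.38×10⁻²³ × 300 × 5.00×10¹ × 1.82×10⁷ = 1.51×10⁻¹¹ V²
V_n = √(1.51×10⁻¹¹) = 3.88×10⁻⁶ V = 3.88 µV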